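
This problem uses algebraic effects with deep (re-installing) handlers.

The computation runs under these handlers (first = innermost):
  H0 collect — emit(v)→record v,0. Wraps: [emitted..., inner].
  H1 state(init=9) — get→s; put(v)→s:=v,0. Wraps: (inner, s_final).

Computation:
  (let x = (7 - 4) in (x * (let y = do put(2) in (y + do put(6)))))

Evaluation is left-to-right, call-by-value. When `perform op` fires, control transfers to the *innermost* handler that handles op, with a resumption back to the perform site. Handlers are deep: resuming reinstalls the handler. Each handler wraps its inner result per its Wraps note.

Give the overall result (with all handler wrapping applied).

Step-by-step:
put(2) @ H1 ⇒ s:=2
put(6) @ H1 ⇒ s:=6
H0 returns [0]
H1 returns ([0], 6)
= ([0], 6)

Answer: ([0], 6)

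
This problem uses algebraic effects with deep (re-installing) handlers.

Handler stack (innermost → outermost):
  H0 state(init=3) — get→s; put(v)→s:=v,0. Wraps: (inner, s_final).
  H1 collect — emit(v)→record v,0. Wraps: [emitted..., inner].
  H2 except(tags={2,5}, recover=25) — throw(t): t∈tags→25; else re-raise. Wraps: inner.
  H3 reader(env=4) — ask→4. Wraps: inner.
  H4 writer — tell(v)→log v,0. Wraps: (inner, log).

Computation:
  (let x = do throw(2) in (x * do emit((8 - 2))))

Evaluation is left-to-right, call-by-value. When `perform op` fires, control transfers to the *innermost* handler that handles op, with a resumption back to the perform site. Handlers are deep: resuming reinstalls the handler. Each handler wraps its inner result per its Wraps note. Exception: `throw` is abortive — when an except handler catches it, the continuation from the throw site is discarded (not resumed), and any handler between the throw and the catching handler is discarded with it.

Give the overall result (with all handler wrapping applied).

Step-by-step:
throw(2) @ H2 caught ⇒ 25
H3 returns 25
H4 returns (25, ())
= (25, ())

Answer: (25, ())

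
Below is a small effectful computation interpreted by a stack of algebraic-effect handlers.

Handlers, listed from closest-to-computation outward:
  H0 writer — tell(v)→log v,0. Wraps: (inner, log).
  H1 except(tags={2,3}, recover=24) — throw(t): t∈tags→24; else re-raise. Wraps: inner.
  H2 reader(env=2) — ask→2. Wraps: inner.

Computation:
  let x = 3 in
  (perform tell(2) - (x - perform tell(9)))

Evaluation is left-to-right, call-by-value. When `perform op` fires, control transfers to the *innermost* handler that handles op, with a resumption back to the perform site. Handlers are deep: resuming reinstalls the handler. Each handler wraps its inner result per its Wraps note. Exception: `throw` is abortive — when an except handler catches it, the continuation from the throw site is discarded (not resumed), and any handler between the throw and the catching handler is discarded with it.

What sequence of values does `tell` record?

Answer: (2, 9)

Working:
tell(2) @ H0 ⇒ log+=2
tell(9) @ H0 ⇒ log+=9
H0 returns (-3, (2, 9))
H1 returns (-3, (2, 9))
H2 returns (-3, (2, 9))
= (-3, (2, 9))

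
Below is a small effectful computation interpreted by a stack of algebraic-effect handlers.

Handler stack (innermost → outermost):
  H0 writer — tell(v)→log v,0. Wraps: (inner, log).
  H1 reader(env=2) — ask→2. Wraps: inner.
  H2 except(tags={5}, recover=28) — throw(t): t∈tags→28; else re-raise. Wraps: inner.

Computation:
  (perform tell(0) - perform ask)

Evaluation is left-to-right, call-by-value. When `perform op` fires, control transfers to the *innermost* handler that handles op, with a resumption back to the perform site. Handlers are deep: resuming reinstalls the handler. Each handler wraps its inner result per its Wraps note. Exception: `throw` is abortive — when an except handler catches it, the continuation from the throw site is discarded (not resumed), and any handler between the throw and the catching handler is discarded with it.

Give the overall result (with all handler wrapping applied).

Working:
tell(0) @ H0 ⇒ log+=0
ask @ H1 ⇒ 2
H0 returns (-2, (0))
H1 returns (-2, (0))
H2 returns (-2, (0))
= (-2, (0))

Answer: (-2, (0))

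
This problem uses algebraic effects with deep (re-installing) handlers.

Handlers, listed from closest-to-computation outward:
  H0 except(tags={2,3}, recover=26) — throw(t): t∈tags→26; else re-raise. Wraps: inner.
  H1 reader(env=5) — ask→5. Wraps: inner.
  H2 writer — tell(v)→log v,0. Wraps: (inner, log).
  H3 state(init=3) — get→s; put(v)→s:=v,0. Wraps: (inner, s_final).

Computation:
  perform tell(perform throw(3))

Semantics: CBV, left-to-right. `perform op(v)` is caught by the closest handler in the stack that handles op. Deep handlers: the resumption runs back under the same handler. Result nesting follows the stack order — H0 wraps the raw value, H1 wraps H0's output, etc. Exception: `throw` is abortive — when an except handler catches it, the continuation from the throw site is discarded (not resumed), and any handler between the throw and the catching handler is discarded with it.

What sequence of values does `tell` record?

Answer: ()

Evaluation trace:
throw(3) @ H0 caught ⇒ 26
H1 returns 26
H2 returns (26, ())
H3 returns ((26, ()), 3)
= ((26, ()), 3)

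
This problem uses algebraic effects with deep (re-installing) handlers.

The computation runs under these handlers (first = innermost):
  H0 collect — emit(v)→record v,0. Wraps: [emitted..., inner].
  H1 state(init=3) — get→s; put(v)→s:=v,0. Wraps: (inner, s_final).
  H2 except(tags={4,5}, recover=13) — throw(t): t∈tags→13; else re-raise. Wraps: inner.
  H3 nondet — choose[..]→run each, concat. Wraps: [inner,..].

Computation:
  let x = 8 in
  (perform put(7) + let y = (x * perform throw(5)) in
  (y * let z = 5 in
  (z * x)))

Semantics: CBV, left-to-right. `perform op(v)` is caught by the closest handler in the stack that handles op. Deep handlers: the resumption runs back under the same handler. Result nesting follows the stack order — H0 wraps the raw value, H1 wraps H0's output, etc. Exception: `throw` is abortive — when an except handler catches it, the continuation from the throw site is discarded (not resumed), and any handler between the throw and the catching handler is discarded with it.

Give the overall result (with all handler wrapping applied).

Evaluation trace:
put(7) @ H1 ⇒ s:=7
throw(5) @ H2 caught ⇒ 13
H3 returns [13]
= [13]

Answer: [13]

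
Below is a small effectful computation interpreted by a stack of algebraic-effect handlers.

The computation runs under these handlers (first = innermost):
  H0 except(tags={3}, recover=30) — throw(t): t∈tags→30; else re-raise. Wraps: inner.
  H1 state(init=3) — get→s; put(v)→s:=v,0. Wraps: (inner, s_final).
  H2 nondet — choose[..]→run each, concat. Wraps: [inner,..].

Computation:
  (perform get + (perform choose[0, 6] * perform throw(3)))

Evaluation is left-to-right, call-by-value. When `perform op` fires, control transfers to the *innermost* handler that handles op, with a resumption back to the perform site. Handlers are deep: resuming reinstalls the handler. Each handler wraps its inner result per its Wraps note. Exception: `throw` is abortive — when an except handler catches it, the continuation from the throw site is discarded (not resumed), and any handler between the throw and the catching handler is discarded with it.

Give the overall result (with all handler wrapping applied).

Answer: [(30, 3), (30, 3)]

Evaluation trace:
get @ H1 ⇒ 3
choose[0, 6] @ H2
  branch[0] choose=0:
    throw(3) @ H0 caught ⇒ 30
    H1 returns (30, 3)
    H2 returns [(30, 3)]
  branch[1] choose=6:
    throw(3) @ H0 caught ⇒ 30
    H1 returns (30, 3)
    H2 returns [(30, 3)]
= [(30, 3), (30, 3)]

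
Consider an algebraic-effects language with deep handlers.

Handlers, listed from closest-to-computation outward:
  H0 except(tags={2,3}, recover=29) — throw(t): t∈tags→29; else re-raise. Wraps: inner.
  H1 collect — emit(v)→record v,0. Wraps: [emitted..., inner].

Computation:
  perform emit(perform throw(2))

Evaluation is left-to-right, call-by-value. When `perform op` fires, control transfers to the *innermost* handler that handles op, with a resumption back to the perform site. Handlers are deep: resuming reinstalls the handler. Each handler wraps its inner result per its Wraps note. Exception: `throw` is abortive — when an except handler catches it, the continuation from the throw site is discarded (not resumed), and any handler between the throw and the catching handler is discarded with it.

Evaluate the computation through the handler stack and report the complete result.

Answer: [29]

Step-by-step:
throw(2) @ H0 caught ⇒ 29
H1 returns [29]
= [29]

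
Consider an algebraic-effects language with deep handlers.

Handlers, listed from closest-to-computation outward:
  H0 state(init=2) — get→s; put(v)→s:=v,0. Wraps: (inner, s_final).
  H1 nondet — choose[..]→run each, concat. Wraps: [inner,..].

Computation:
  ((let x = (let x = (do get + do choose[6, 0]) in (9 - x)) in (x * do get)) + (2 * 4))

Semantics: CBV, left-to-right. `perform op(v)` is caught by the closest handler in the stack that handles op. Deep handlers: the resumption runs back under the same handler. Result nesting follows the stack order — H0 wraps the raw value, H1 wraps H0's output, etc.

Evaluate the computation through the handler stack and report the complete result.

Working:
get @ H0 ⇒ 2
choose[6, 0] @ H1
  branch[0] choose=6:
    get @ H0 ⇒ 2
    H0 returns (10, 2)
    H1 returns [(10, 2)]
  branch[1] choose=0:
    get @ H0 ⇒ 2
    H0 returns (22, 2)
    H1 returns [(22, 2)]
= [(10, 2), (22, 2)]

Answer: [(10, 2), (22, 2)]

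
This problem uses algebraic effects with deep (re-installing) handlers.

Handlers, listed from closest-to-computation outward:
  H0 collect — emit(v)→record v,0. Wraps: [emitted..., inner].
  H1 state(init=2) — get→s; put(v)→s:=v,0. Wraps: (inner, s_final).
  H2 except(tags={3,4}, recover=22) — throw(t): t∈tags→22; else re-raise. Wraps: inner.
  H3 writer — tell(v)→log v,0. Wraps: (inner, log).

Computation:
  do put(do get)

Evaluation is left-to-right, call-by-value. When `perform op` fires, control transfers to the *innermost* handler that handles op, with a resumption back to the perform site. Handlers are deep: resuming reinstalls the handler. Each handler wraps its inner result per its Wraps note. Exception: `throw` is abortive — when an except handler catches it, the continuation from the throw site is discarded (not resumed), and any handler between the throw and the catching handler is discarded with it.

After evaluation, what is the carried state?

Evaluation trace:
get @ H1 ⇒ 2
put(2) @ H1 ⇒ s:=2
H0 returns [0]
H1 returns ([0], 2)
H2 returns ([0], 2)
H3 returns (([0], 2), ())
= (([0], 2), ())

Answer: 2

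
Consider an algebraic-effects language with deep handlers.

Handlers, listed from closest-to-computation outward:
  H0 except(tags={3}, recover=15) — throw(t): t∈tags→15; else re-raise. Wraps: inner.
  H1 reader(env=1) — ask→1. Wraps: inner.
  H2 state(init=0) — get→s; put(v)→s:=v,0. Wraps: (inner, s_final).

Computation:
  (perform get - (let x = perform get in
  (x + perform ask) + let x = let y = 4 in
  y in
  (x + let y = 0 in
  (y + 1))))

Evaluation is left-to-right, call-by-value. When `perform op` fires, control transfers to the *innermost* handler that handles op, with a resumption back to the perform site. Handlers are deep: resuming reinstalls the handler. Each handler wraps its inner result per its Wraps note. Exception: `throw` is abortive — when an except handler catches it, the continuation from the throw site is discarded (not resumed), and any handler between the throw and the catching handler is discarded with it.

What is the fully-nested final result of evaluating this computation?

Working:
get @ H2 ⇒ 0
get @ H2 ⇒ 0
ask @ H1 ⇒ 1
H0 returns -6
H1 returns -6
H2 returns (-6, 0)
= (-6, 0)

Answer: (-6, 0)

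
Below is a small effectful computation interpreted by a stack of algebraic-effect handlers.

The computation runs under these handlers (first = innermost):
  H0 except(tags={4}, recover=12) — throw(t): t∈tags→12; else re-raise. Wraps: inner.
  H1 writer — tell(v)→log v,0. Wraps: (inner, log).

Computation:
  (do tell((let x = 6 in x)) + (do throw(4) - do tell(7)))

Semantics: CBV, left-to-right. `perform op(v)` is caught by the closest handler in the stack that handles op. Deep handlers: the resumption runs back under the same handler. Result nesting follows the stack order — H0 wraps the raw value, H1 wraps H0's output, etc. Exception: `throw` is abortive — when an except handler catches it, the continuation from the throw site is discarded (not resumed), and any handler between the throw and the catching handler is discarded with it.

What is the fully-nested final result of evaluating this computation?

Answer: (12, (6))

Step-by-step:
tell(6) @ H1 ⇒ log+=6
throw(4) @ H0 caught ⇒ 12
H1 returns (12, (6))
= (12, (6))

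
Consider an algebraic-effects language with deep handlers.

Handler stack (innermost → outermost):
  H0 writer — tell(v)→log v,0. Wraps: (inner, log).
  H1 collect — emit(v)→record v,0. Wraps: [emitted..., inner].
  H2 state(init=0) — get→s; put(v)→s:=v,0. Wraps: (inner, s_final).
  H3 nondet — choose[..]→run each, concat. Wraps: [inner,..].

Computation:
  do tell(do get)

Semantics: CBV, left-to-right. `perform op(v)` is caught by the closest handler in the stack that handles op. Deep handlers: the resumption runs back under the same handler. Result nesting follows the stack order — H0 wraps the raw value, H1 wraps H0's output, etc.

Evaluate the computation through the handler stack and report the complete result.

Answer: [([(0, (0))], 0)]

Evaluation trace:
get @ H2 ⇒ 0
tell(0) @ H0 ⇒ log+=0
H0 returns (0, (0))
H1 returns [(0, (0))]
H2 returns ([(0, (0))], 0)
H3 returns [([(0, (0))], 0)]
= [([(0, (0))], 0)]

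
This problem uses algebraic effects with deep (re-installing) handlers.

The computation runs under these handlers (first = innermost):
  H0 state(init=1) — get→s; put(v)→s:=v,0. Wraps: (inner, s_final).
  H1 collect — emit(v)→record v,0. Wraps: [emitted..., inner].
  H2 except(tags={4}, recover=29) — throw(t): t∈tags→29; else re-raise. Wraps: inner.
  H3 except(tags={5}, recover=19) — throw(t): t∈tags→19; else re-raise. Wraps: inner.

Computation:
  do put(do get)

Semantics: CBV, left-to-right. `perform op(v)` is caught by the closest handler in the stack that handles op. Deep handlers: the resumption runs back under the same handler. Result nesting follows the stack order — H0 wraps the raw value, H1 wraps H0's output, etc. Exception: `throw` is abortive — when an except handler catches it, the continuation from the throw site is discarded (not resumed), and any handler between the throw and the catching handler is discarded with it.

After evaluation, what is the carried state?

Answer: 1

Evaluation trace:
get @ H0 ⇒ 1
put(1) @ H0 ⇒ s:=1
H0 returns (0, 1)
H1 returns [(0, 1)]
H2 returns [(0, 1)]
H3 returns [(0, 1)]
= [(0, 1)]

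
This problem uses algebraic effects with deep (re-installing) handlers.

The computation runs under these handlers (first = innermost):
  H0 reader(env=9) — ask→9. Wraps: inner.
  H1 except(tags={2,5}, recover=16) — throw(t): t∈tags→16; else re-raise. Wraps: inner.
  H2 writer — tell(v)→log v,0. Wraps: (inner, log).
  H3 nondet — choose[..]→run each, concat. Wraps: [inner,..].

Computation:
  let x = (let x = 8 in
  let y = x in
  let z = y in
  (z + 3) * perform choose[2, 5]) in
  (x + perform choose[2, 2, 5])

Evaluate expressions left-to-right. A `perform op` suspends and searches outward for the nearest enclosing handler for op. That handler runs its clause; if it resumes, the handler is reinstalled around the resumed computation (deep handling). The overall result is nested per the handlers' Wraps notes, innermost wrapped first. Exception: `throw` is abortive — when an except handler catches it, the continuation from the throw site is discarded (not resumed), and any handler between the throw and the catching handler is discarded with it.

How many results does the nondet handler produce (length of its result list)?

Evaluation trace:
choose[2, 5] @ H3
  branch[0] choose=2:
    choose[2, 2, 5] @ H3
      branch[0] choose=2:
        H0 returns 24
        H1 returns 24
        H2 returns (24, ())
        H3 returns [(24, ())]
      branch[1] choose=2:
        H0 returns 24
        H1 returns 24
        H2 returns (24, ())
        H3 returns [(24, ())]
      branch[2] choose=5:
        H0 returns 27
        H1 returns 27
        H2 returns (27, ())
        H3 returns [(27, ())]
  branch[1] choose=5:
    choose[2, 2, 5] @ H3
      branch[0] choose=2:
        H0 returns 57
        H1 returns 57
        H2 returns (57, ())
        H3 returns [(57, ())]
      branch[1] choose=2:
        H0 returns 57
        H1 returns 57
        H2 returns (57, ())
        H3 returns [(57, ())]
      branch[2] choose=5:
        H0 returns 60
        H1 returns 60
        H2 returns (60, ())
        H3 returns [(60, ())]
= [(24, ()), (24, ()), (27, ()), (57, ()), (57, ()), (60, ())]

Answer: 6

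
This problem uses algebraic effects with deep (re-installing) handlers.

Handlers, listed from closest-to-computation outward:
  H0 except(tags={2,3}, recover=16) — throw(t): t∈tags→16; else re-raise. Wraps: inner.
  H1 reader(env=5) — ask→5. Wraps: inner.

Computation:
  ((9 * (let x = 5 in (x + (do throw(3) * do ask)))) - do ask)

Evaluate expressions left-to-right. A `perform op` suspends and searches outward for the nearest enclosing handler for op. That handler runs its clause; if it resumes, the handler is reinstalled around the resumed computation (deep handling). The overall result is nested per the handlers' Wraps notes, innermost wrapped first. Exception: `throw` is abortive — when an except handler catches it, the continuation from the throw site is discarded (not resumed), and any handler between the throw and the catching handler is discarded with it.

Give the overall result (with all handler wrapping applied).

Answer: 16

Step-by-step:
throw(3) @ H0 caught ⇒ 16
H1 returns 16
= 16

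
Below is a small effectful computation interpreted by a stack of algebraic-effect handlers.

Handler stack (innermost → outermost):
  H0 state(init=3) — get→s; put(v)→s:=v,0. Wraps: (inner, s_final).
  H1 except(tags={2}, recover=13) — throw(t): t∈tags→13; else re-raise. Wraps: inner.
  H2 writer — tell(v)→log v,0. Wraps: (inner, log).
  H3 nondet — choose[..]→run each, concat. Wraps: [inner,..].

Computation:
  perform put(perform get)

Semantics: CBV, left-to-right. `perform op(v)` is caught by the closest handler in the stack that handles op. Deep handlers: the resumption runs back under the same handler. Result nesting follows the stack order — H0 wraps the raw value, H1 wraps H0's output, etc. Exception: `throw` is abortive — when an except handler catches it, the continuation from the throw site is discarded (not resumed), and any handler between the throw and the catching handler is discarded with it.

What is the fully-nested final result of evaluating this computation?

Step-by-step:
get @ H0 ⇒ 3
put(3) @ H0 ⇒ s:=3
H0 returns (0, 3)
H1 returns (0, 3)
H2 returns ((0, 3), ())
H3 returns [((0, 3), ())]
= [((0, 3), ())]

Answer: [((0, 3), ())]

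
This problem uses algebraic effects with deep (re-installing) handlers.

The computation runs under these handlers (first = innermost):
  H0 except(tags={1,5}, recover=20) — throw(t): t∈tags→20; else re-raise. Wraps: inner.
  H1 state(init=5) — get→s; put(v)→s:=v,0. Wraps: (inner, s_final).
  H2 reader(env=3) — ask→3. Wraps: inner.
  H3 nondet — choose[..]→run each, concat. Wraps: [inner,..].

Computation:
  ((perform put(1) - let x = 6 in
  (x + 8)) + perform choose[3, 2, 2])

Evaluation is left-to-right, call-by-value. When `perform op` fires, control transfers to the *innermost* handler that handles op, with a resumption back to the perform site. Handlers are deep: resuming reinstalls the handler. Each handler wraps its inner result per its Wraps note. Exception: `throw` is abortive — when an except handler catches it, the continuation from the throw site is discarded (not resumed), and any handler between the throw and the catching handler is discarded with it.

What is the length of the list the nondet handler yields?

Answer: 3

Working:
put(1) @ H1 ⇒ s:=1
choose[3, 2, 2] @ H3
  branch[0] choose=3:
    H0 returns -11
    H1 returns (-11, 1)
    H2 returns (-11, 1)
    H3 returns [(-11, 1)]
  branch[1] choose=2:
    H0 returns -12
    H1 returns (-12, 1)
    H2 returns (-12, 1)
    H3 returns [(-12, 1)]
  branch[2] choose=2:
    H0 returns -12
    H1 returns (-12, 1)
    H2 returns (-12, 1)
    H3 returns [(-12, 1)]
= [(-11, 1), (-12, 1), (-12, 1)]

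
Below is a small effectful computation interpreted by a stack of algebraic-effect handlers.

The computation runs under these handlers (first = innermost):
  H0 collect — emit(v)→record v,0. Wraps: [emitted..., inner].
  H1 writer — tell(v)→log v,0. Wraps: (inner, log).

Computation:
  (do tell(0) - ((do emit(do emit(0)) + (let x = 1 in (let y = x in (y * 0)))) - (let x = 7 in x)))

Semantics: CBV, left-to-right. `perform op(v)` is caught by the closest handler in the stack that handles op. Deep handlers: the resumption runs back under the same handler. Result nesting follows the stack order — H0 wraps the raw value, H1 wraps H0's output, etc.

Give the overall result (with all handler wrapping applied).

Answer: ([0, 0, 7], (0))

Evaluation trace:
tell(0) @ H1 ⇒ log+=0
emit(0) @ H0 ⇒ out+=0
emit(0) @ H0 ⇒ out+=0
H0 returns [0, 0, 7]
H1 returns ([0, 0, 7], (0))
= ([0, 0, 7], (0))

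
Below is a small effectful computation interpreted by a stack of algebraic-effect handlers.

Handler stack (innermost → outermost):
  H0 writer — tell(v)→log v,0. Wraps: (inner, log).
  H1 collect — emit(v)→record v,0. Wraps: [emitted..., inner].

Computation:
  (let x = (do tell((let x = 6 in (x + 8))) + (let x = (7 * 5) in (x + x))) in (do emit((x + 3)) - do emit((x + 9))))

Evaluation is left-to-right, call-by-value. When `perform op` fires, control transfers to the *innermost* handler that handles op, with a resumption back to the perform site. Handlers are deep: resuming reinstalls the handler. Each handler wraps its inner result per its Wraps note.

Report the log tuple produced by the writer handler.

Answer: (14)

Evaluation trace:
tell(14) @ H0 ⇒ log+=14
emit(73) @ H1 ⇒ out+=73
emit(79) @ H1 ⇒ out+=79
H0 returns (0, (14))
H1 returns [73, 79, (0, (14))]
= [73, 79, (0, (14))]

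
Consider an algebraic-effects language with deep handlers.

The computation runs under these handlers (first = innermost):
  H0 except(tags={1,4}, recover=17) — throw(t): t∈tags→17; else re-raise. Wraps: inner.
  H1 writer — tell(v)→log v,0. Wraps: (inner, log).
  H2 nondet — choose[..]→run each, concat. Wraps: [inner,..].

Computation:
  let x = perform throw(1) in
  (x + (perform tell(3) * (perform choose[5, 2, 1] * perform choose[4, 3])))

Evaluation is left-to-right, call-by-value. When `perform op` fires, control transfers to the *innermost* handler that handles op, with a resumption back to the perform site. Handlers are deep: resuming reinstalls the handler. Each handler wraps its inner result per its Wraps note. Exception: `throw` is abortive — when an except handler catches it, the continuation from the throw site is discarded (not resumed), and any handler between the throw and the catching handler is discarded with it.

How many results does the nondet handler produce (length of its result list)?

Evaluation trace:
throw(1) @ H0 caught ⇒ 17
H1 returns (17, ())
H2 returns [(17, ())]
= [(17, ())]

Answer: 1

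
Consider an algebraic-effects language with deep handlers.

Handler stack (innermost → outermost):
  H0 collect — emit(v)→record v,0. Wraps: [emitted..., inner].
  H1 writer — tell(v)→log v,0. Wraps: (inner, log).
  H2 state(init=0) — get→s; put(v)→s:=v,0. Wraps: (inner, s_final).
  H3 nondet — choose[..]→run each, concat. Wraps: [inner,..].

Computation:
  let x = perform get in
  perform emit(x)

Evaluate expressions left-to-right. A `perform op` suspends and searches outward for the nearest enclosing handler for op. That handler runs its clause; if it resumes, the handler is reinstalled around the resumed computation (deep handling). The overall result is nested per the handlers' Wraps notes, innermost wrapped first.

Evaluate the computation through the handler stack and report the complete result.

Answer: [(([0, 0], ()), 0)]

Evaluation trace:
get @ H2 ⇒ 0
emit(0) @ H0 ⇒ out+=0
H0 returns [0, 0]
H1 returns ([0, 0], ())
H2 returns (([0, 0], ()), 0)
H3 returns [(([0, 0], ()), 0)]
= [(([0, 0], ()), 0)]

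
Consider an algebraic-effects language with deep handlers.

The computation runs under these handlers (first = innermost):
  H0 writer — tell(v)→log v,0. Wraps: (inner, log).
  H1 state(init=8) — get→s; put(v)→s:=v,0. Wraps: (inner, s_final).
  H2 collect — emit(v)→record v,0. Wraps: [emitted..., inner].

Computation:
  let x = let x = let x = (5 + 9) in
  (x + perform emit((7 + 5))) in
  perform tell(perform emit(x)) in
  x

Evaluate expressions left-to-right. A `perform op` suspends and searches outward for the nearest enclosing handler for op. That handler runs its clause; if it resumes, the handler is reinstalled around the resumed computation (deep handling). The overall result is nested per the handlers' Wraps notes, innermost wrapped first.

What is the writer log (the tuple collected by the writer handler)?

Answer: (0)

Step-by-step:
emit(12) @ H2 ⇒ out+=12
emit(14) @ H2 ⇒ out+=14
tell(0) @ H0 ⇒ log+=0
H0 returns (0, (0))
H1 returns ((0, (0)), 8)
H2 returns [12, 14, ((0, (0)), 8)]
= [12, 14, ((0, (0)), 8)]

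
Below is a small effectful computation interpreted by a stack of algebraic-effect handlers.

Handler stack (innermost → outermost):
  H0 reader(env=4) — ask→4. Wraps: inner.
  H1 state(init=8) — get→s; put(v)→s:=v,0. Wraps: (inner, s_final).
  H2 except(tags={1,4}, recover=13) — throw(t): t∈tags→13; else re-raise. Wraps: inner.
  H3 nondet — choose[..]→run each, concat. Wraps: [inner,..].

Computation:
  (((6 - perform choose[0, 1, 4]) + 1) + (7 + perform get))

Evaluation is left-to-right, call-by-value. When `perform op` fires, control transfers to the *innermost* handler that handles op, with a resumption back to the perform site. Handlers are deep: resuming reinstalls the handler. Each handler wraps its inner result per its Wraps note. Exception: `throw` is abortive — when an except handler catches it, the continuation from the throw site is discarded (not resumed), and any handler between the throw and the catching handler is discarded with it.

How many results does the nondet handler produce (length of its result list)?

Answer: 3

Evaluation trace:
choose[0, 1, 4] @ H3
  branch[0] choose=0:
    get @ H1 ⇒ 8
    H0 returns 22
    H1 returns (22, 8)
    H2 returns (22, 8)
    H3 returns [(22, 8)]
  branch[1] choose=1:
    get @ H1 ⇒ 8
    H0 returns 21
    H1 returns (21, 8)
    H2 returns (21, 8)
    H3 returns [(21, 8)]
  branch[2] choose=4:
    get @ H1 ⇒ 8
    H0 returns 18
    H1 returns (18, 8)
    H2 returns (18, 8)
    H3 returns [(18, 8)]
= [(22, 8), (21, 8), (18, 8)]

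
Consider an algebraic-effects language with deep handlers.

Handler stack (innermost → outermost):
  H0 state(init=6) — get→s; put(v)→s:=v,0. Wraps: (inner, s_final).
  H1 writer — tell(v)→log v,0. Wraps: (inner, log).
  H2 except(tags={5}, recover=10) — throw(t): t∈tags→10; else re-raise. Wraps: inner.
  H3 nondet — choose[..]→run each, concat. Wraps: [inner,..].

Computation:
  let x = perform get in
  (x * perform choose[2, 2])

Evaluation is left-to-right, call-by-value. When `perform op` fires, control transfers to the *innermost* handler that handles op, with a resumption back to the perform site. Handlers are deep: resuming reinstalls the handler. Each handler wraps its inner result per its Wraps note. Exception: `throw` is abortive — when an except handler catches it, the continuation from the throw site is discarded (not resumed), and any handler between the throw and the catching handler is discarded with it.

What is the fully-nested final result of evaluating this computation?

Step-by-step:
get @ H0 ⇒ 6
choose[2, 2] @ H3
  branch[0] choose=2:
    H0 returns (12, 6)
    H1 returns ((12, 6), ())
    H2 returns ((12, 6), ())
    H3 returns [((12, 6), ())]
  branch[1] choose=2:
    H0 returns (12, 6)
    H1 returns ((12, 6), ())
    H2 returns ((12, 6), ())
    H3 returns [((12, 6), ())]
= [((12, 6), ()), ((12, 6), ())]

Answer: [((12, 6), ()), ((12, 6), ())]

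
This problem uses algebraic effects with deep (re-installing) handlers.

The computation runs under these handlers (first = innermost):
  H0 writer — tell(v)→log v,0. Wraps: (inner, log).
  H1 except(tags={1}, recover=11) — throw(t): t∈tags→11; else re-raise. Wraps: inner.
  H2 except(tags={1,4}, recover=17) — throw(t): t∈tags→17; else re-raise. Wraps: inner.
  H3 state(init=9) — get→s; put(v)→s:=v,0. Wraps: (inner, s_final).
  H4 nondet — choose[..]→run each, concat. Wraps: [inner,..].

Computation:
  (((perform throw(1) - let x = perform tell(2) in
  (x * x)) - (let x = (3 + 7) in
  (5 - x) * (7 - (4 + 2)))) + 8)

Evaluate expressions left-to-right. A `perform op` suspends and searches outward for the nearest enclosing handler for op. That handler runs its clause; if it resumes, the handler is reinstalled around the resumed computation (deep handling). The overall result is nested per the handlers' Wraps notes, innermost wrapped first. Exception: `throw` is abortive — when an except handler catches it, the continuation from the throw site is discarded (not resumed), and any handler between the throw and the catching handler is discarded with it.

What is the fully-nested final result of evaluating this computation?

Working:
throw(1) @ H1 caught ⇒ 11
H2 returns 11
H3 returns (11, 9)
H4 returns [(11, 9)]
= [(11, 9)]

Answer: [(11, 9)]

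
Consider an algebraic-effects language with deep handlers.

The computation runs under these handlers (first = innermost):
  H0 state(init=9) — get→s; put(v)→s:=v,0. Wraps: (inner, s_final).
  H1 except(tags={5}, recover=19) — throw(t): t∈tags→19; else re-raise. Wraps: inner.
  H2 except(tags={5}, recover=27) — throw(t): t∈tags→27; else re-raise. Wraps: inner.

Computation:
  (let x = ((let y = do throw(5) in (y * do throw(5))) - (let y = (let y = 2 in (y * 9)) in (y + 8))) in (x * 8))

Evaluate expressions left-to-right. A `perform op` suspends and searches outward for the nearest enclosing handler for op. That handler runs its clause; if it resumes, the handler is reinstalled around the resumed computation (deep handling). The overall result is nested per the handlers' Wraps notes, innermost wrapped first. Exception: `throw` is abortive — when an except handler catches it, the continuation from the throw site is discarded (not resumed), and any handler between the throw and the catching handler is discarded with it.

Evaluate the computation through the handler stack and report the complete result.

Step-by-step:
throw(5) @ H1 caught ⇒ 19
H2 returns 19
= 19

Answer: 19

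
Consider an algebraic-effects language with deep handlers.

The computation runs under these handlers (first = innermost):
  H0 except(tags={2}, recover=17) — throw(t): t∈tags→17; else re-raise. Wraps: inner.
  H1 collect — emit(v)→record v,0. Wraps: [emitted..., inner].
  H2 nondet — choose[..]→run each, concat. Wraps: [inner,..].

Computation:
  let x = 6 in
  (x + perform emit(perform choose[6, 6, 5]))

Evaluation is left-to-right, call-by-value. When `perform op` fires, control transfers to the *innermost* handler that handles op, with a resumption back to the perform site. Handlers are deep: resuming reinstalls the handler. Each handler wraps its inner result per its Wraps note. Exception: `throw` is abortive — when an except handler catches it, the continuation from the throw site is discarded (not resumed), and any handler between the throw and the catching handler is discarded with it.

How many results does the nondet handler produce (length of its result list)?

Evaluation trace:
choose[6, 6, 5] @ H2
  branch[0] choose=6:
    emit(6) @ H1 ⇒ out+=6
    H0 returns 6
    H1 returns [6, 6]
    H2 returns [[6, 6]]
  branch[1] choose=6:
    emit(6) @ H1 ⇒ out+=6
    H0 returns 6
    H1 returns [6, 6]
    H2 returns [[6, 6]]
  branch[2] choose=5:
    emit(5) @ H1 ⇒ out+=5
    H0 returns 6
    H1 returns [5, 6]
    H2 returns [[5, 6]]
= [[6, 6], [6, 6], [5, 6]]

Answer: 3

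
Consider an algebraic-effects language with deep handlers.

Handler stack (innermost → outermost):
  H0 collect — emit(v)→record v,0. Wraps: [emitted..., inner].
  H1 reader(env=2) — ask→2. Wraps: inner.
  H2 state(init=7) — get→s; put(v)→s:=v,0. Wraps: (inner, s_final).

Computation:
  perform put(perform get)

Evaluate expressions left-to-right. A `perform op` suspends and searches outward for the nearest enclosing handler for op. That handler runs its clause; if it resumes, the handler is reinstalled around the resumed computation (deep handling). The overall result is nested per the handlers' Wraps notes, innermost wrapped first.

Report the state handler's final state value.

Step-by-step:
get @ H2 ⇒ 7
put(7) @ H2 ⇒ s:=7
H0 returns [0]
H1 returns [0]
H2 returns ([0], 7)
= ([0], 7)

Answer: 7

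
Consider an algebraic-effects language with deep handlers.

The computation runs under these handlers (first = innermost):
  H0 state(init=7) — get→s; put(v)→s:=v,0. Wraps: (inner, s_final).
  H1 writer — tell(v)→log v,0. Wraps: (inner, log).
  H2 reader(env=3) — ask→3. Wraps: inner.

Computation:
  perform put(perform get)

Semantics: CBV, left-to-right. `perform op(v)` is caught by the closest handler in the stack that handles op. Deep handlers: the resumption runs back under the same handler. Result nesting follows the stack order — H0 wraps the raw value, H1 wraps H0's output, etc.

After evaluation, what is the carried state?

Step-by-step:
get @ H0 ⇒ 7
put(7) @ H0 ⇒ s:=7
H0 returns (0, 7)
H1 returns ((0, 7), ())
H2 returns ((0, 7), ())
= ((0, 7), ())

Answer: 7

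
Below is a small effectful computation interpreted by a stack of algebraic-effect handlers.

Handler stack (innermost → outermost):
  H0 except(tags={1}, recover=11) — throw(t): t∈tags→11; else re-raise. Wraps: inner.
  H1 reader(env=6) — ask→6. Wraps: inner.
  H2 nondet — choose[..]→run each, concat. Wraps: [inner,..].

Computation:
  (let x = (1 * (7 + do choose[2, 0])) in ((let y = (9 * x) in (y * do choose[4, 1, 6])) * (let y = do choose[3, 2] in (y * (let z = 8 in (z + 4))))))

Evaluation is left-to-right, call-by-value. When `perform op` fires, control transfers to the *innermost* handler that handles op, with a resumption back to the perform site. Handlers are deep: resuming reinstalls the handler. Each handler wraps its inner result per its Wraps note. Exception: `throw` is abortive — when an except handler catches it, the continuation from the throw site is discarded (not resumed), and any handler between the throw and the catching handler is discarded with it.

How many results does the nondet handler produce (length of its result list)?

Working:
choose[2, 0] @ H2
  branch[0] choose=2:
    choose[4, 1, 6] @ H2
      branch[0] choose=4:
        choose[3, 2] @ H2
          branch[0] choose=3:
            H0 returns 11664
            H1 returns 11664
            H2 returns [11664]
          branch[1] choose=2:
            H0 returns 7776
            H1 returns 7776
            H2 returns [7776]
      branch[1] choose=1:
        choose[3, 2] @ H2
          branch[0] choose=3:
            H0 returns 2916
            H1 returns 2916
            H2 returns [2916]
          branch[1] choose=2:
            H0 returns 1944
            H1 returns 1944
            H2 returns [1944]
      branch[2] choose=6:
        choose[3, 2] @ H2
          branch[0] choose=3:
            H0 returns 17496
            H1 returns 17496
            H2 returns [17496]
          branch[1] choose=2:
            H0 returns 11664
            H1 returns 11664
            H2 returns [11664]
  branch[1] choose=0:
    choose[4, 1, 6] @ H2
      branch[0] choose=4:
        choose[3, 2] @ H2
          branch[0] choose=3:
            H0 returns 9072
            H1 returns 9072
            H2 returns [9072]
          branch[1] choose=2:
            H0 returns 6048
            H1 returns 6048
            H2 returns [6048]
      branch[1] choose=1:
        choose[3, 2] @ H2
          branch[0] choose=3:
            H0 returns 2268
            H1 returns 2268
            H2 returns [2268]
          branch[1] choose=2:
            H0 returns 1512
            H1 returns 1512
            H2 returns [1512]
      branch[2] choose=6:
        choose[3, 2] @ H2
          branch[0] choose=3:
            H0 returns 13608
            H1 returns 13608
            H2 returns [13608]
          branch[1] choose=2:
            H0 returns 9072
            H1 returns 9072
            H2 returns [9072]
= [11664, 7776, 2916, 1944, 17496, 11664, 9072, 6048, 2268, 1512, 13608, 9072]

Answer: 12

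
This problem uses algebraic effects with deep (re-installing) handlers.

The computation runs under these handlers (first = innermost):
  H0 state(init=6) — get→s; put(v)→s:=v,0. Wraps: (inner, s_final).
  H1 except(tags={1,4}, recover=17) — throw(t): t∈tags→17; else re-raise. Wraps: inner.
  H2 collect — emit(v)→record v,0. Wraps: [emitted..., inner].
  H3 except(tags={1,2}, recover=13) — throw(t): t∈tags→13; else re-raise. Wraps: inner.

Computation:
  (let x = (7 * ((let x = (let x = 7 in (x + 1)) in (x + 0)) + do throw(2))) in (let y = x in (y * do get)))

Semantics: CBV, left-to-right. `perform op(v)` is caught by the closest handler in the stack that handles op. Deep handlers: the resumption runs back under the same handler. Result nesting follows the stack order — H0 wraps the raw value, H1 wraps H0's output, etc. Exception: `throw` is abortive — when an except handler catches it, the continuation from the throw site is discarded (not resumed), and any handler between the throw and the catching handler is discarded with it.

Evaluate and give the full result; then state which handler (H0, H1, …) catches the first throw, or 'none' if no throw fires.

Evaluation trace:
throw(2) @ H1 re-raised
throw(2) @ H3 caught ⇒ 13
= 13

Answer: 13 ; first throw caught by: H3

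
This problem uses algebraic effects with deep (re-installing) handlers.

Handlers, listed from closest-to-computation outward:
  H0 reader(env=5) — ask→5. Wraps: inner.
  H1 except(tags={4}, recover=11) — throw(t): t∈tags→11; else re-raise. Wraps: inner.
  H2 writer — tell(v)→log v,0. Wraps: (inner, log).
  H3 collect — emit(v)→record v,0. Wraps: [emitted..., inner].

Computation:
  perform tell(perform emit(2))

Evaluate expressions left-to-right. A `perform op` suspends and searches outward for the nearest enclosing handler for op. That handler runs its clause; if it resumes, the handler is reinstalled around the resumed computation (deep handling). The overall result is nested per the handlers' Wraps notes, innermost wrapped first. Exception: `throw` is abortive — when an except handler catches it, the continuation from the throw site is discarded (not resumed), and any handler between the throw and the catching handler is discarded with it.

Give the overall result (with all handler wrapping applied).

Step-by-step:
emit(2) @ H3 ⇒ out+=2
tell(0) @ H2 ⇒ log+=0
H0 returns 0
H1 returns 0
H2 returns (0, (0))
H3 returns [2, (0, (0))]
= [2, (0, (0))]

Answer: [2, (0, (0))]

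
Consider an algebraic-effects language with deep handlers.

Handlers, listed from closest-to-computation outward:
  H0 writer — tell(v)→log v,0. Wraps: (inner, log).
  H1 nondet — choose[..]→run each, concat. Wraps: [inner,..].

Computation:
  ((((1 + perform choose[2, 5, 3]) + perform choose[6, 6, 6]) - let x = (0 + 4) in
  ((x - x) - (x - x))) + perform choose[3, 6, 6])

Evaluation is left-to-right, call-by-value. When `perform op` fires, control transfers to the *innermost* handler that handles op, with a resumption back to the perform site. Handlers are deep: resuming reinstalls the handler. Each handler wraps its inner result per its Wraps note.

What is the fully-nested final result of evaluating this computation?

Answer: [(12, ()), (15, ()), (15, ()), (12, ()), (15, ()), (15, ()), (12, ()), (15, ()), (15, ()), (15, ()), (18, ()), (18, ()), (15, ()), (18, ()), (18, ()), (15, ()), (18, ()), (18, ()), (13, ()), (16, ()), (16, ()), (13, ()), (16, ()), (16, ()), (13, ()), (16, ()), (16, ())]

Evaluation trace:
choose[2, 5, 3] @ H1
  branch[0] choose=2:
    choose[6, 6, 6] @ H1
      branch[0] choose=6:
        choose[3, 6, 6] @ H1
          branch[0] choose=3:
            H0 returns (12, ())
            H1 returns [(12, ())]
          branch[1] choose=6:
            H0 returns (15, ())
            H1 returns [(15, ())]
          branch[2] choose=6:
            H0 returns (15, ())
            H1 returns [(15, ())]
      branch[1] choose=6:
        choose[3, 6, 6] @ H1
          branch[0] choose=3:
            H0 returns (12, ())
            H1 returns [(12, ())]
          branch[1] choose=6:
            H0 returns (15, ())
            H1 returns [(15, ())]
          branch[2] choose=6:
            H0 returns (15, ())
            H1 returns [(15, ())]
      branch[2] choose=6:
        choose[3, 6, 6] @ H1
          branch[0] choose=3:
            H0 returns (12, ())
            H1 returns [(12, ())]
          branch[1] choose=6:
            H0 returns (15, ())
            H1 returns [(15, ())]
          branch[2] choose=6:
            H0 returns (15, ())
            H1 returns [(15, ())]
  branch[1] choose=5:
    choose[6, 6, 6] @ H1
      branch[0] choose=6:
        choose[3, 6, 6] @ H1
          branch[0] choose=3:
            H0 returns (15, ())
            H1 returns [(15, ())]
          branch[1] choose=6:
            H0 returns (18, ())
            H1 returns [(18, ())]
          branch[2] choose=6:
            H0 returns (18, ())
            H1 returns [(18, ())]
      branch[1] choose=6:
        choose[3, 6, 6] @ H1
          branch[0] choose=3:
            H0 returns (15, ())
            H1 returns [(15, ())]
          branch[1] choose=6:
            H0 returns (18, ())
            H1 returns [(18, ())]
          branch[2] choose=6:
            H0 returns (18, ())
            H1 returns [(18, ())]
      branch[2] choose=6:
        choose[3, 6, 6] @ H1
          branch[0] choose=3:
            H0 returns (15, ())
            H1 returns [(15, ())]
          branch[1] choose=6:
            H0 returns (18, ())
            H1 returns [(18, ())]
          branch[2] choose=6:
            H0 returns (18, ())
            H1 returns [(18, ())]
  branch[2] choose=3:
    choose[6, 6, 6] @ H1
      branch[0] choose=6:
        choose[3, 6, 6] @ H1
          branch[0] choose=3:
            H0 returns (13, ())
            H1 returns [(13, ())]
          branch[1] choose=6:
            H0 returns (16, ())
            H1 returns [(16, ())]
          branch[2] choose=6:
            H0 returns (16, ())
            H1 returns [(16, ())]
      branch[1] choose=6:
        choose[3, 6, 6] @ H1
          branch[0] choose=3:
            H0 returns (13, ())
            H1 returns [(13, ())]
          branch[1] choose=6:
            H0 returns (16, ())
            H1 returns [(16, ())]
          branch[2] choose=6:
            H0 returns (16, ())
            H1 returns [(16, ())]
      branch[2] choose=6:
        choose[3, 6, 6] @ H1
          branch[0] choose=3:
            H0 returns (13, ())
            H1 returns [(13, ())]
          branch[1] choose=6:
            H0 returns (16, ())
            H1 returns [(16, ())]
          branch[2] choose=6:
            H0 returns (16, ())
            H1 returns [(16, ())]
= [(12, ()), (15, ()), (15, ()), (12, ()), (15, ()), (15, ()), (12, ()), (15, ()), (15, ()), (15, ()), (18, ()), (18, ()), (15, ()), (18, ()), (18, ()), (15, ()), (18, ()), (18, ()), (13, ()), (16, ()), (16, ()), (13, ()), (16, ()), (16, ()), (13, ()), (16, ()), (16, ())]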